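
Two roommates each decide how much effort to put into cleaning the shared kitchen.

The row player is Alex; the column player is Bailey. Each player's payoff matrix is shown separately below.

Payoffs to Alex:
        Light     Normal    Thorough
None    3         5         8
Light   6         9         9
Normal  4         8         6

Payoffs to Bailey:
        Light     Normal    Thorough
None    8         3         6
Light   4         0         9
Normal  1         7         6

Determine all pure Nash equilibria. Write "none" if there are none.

Check each profile: it is a Nash equilibrium iff no player can strictly gain by switching unilaterally.
(None, Light): Alex can switch to Light (3 → 6). Not NE.
(None, Normal): Alex can switch to Light (5 → 9). Not NE.
(None, Thorough): Alex can switch to Light (8 → 9). Not NE.
(Light, Light): Bailey can switch to Thorough (4 → 9). Not NE.
(Light, Normal): Bailey can switch to Light (0 → 4). Not NE.
(Light, Thorough): Alex gets 9, best alternative 8; Bailey gets 9, best alternative 4. No profitable deviation — NE.
(Normal, Light): Alex can switch to Light (4 → 6). Not NE.
(Normal, Normal): Alex can switch to Light (8 → 9). Not NE.
(Normal, Thorough): Alex can switch to None (6 → 8). Not NE.

The unique pure-strategy Nash equilibrium is (Light, Thorough).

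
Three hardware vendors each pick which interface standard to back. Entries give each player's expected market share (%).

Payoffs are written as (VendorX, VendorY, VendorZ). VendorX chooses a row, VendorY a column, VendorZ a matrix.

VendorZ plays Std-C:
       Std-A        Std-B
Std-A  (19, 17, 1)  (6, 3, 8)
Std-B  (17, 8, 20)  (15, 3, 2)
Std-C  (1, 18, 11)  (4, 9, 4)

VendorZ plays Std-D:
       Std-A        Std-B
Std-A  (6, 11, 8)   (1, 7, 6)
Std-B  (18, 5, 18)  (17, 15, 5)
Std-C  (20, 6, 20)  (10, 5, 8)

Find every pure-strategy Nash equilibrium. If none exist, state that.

The pure Nash equilibria are (Std-B, Std-B, Std-D); (Std-C, Std-A, Std-D).

(Std-A, Std-A, Std-C): VendorZ can switch to Std-D (1 → 8). Not NE.
(Std-A, Std-A, Std-D): VendorX can switch to Std-B (6 → 18). Not NE.
(Std-A, Std-B, Std-C): VendorX can switch to Std-B (6 → 15). Not NE.
(Std-A, Std-B, Std-D): VendorX can switch to Std-B (1 → 17). Not NE.
(Std-B, Std-A, Std-C): VendorX can switch to Std-A (17 → 19). Not NE.
(Std-B, Std-A, Std-D): VendorX can switch to Std-C (18 → 20). Not NE.
(Std-B, Std-B, Std-C): VendorY can switch to Std-A (3 → 8). Not NE.
(Std-B, Std-B, Std-D): VendorX gets 17, best alternative 10; VendorY gets 15, best alternative 5; VendorZ gets 5, best alternative 2. No profitable deviation — NE.
(Std-C, Std-A, Std-C): VendorX can switch to Std-A (1 → 19). Not NE.
(Std-C, Std-A, Std-D): VendorX gets 20, best alternative 18; VendorY gets 6, best alternative 5; VendorZ gets 20, best alternative 11. No profitable deviation — NE.
(The remaining 2 profiles each have a profitable deviation by the same check.)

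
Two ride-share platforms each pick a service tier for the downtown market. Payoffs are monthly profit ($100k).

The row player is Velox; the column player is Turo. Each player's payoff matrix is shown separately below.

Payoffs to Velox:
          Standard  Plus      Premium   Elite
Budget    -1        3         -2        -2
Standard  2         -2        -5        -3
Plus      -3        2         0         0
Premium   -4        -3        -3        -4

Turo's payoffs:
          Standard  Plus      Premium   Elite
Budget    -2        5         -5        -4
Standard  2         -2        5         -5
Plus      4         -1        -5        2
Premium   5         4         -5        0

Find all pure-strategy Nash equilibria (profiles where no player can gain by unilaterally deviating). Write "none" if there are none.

For each player, find the best response to each opponent profile; mutual best responses are the pure NE.
Velox against Standard: payoffs -1, 2, -3, -4 → best response Standard.
Velox against Plus: payoffs 3, -2, 2, -3 → best response Budget.
Velox against Premium: payoffs -2, -5, 0, -3 → best response Plus.
Velox against Elite: payoffs -2, -3, 0, -4 → best response Plus.
Turo against Budget: payoffs -2, 5, -5, -4 → best response Plus.
Turo against Standard: payoffs 2, -2, 5, -5 → best response Premium.
Turo against Plus: payoffs 4, -1, -5, 2 → best response Standard.
Turo against Premium: payoffs 5, 4, -5, 0 → best response Standard.
Mutual best responses: (Budget, Plus).

The unique pure-strategy Nash equilibrium is (Budget, Plus).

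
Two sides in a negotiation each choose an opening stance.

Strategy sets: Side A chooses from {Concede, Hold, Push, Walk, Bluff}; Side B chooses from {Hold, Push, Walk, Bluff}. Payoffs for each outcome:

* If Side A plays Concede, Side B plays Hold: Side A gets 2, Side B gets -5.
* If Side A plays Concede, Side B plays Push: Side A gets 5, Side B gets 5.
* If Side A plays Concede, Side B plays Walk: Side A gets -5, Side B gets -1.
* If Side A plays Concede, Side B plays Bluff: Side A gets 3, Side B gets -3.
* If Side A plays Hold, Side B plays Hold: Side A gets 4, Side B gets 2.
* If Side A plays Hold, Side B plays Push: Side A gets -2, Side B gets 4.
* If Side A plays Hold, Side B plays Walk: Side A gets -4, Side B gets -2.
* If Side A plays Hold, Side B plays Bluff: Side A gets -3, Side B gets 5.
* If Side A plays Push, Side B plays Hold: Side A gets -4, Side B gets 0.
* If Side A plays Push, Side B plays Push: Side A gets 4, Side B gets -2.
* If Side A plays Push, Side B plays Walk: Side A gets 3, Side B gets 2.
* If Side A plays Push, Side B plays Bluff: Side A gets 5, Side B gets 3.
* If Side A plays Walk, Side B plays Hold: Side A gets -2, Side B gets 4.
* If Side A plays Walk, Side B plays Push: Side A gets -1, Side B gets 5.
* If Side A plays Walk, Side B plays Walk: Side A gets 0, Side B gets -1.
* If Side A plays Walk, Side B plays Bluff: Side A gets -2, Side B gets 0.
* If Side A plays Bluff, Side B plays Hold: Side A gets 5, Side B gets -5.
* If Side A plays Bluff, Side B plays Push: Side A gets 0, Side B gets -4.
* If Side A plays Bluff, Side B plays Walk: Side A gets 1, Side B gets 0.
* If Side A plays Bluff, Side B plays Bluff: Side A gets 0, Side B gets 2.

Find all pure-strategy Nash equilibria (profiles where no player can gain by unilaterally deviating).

Pure-strategy Nash equilibria: (Concede, Push); (Push, Bluff)

For each strategy profile, look for a profitable unilateral deviation.
(Concede, Hold): Side A can switch to Hold (2 → 4). Not NE.
(Concede, Push): Side A gets 5, best alternative 4; Side B gets 5, best alternative -1. No profitable deviation — NE.
(Concede, Walk): Side A can switch to Hold (-5 → -4). Not NE.
(Concede, Bluff): Side A can switch to Push (3 → 5). Not NE.
(Hold, Hold): Side A can switch to Bluff (4 → 5). Not NE.
(Hold, Push): Side A can switch to Concede (-2 → 5). Not NE.
(Hold, Walk): Side A can switch to Push (-4 → 3). Not NE.
(Hold, Bluff): Side A can switch to Concede (-3 → 3). Not NE.
(Push, Hold): Side A can switch to Concede (-4 → 2). Not NE.
(Push, Push): Side A can switch to Concede (4 → 5). Not NE.
(Push, Walk): Side B can switch to Bluff (2 → 3). Not NE.
(Push, Bluff): Side A gets 5, best alternative 3; Side B gets 3, best alternative 2. No profitable deviation — NE.
(Walk, Hold): Side A can switch to Concede (-2 → 2). Not NE.
(Walk, Push): Side A can switch to Concede (-1 → 5). Not NE.
(The remaining 6 profiles each have a profitable deviation by the same check.)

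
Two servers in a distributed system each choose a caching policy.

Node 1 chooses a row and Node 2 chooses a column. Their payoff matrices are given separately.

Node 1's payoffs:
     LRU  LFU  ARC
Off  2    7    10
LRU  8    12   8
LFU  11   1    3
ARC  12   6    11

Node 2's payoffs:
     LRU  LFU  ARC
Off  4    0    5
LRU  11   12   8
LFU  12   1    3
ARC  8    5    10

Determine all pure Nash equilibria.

The pure Nash equilibria are (LRU, LFU) and (ARC, ARC).

Mark each player's best response to every combination of opponents' strategies; a profile where every player is best-responding is a pure Nash equilibrium.
Node 1 against LRU: payoffs 2, 8, 11, 12 → best response ARC.
Node 1 against LFU: payoffs 7, 12, 1, 6 → best response LRU.
Node 1 against ARC: payoffs 10, 8, 3, 11 → best response ARC.
Node 2 against Off: payoffs 4, 0, 5 → best response ARC.
Node 2 against LRU: payoffs 11, 12, 8 → best response LFU.
Node 2 against LFU: payoffs 12, 1, 3 → best response LRU.
Node 2 against ARC: payoffs 8, 5, 10 → best response ARC.
Mutual best responses: (LRU, LFU); (ARC, ARC).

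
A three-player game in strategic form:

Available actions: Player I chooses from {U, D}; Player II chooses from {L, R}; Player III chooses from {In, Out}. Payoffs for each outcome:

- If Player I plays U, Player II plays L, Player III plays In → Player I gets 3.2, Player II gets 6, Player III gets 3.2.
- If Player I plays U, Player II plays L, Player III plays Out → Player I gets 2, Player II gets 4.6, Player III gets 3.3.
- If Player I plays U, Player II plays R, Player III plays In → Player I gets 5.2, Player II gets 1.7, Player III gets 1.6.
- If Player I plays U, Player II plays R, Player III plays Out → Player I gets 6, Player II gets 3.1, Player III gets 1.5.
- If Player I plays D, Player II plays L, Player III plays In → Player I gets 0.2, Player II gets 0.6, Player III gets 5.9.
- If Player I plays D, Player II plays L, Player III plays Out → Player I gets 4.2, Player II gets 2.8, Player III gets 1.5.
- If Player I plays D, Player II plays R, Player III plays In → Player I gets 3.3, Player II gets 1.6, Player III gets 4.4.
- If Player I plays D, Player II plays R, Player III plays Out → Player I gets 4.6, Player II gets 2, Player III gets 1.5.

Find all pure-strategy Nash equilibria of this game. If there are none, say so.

Mark each player's best response to every combination of opponents' strategies; a profile where every player is best-responding is a pure Nash equilibrium.
Player I against (L, In): payoffs 3.2, 0.2 → best response U.
Player I against (L, Out): payoffs 2, 4.2 → best response D.
Player I against (R, In): payoffs 5.2, 3.3 → best response U.
Player I against (R, Out): payoffs 6, 4.6 → best response U.
Player II against (U, In): payoffs 6, 1.7 → best response L.
Player II against (U, Out): payoffs 4.6, 3.1 → best response L.
Player II against (D, In): payoffs 0.6, 1.6 → best response R.
Player II against (D, Out): payoffs 2.8, 2 → best response L.
Player III against (U, L): payoffs 3.2, 3.3 → best response Out.
Player III against (U, R): payoffs 1.6, 1.5 → best response In.
Player III against (D, L): payoffs 5.9, 1.5 → best response In.
Player III against (D, R): payoffs 4.4, 1.5 → best response In.
No profile is a mutual best response for all players.

none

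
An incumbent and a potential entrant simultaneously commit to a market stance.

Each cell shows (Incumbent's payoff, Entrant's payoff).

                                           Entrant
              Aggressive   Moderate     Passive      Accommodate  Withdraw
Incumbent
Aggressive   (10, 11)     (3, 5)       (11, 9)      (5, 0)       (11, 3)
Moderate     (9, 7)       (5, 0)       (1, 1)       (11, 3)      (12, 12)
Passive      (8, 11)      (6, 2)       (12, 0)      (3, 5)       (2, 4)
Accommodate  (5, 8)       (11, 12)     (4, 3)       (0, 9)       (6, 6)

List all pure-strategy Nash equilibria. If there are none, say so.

Pure-strategy Nash equilibria: (Aggressive, Aggressive); (Moderate, Withdraw); (Accommodate, Moderate)

Incumbent against Aggressive: payoffs 10, 9, 8, 5 → best response Aggressive.
Incumbent against Moderate: payoffs 3, 5, 6, 11 → best response Accommodate.
Incumbent against Passive: payoffs 11, 1, 12, 4 → best response Passive.
Incumbent against Accommodate: payoffs 5, 11, 3, 0 → best response Moderate.
Incumbent against Withdraw: payoffs 11, 12, 2, 6 → best response Moderate.
Entrant against Aggressive: payoffs 11, 5, 9, 0, 3 → best response Aggressive.
Entrant against Moderate: payoffs 7, 0, 1, 3, 12 → best response Withdraw.
Entrant against Passive: payoffs 11, 2, 0, 5, 4 → best response Aggressive.
Entrant against Accommodate: payoffs 8, 12, 3, 9, 6 → best response Moderate.
Mutual best responses: (Aggressive, Aggressive); (Moderate, Withdraw); (Accommodate, Moderate).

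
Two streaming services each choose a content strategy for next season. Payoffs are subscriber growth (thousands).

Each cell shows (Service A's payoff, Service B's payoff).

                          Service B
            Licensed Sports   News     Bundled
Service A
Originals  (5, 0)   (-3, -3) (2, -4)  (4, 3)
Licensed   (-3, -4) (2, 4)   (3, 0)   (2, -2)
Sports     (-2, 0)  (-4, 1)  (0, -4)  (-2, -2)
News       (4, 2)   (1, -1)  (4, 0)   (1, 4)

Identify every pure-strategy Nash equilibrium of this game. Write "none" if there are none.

Pure-strategy Nash equilibria: (Originals, Bundled), (Licensed, Sports)

(Originals, Licensed): Service B can switch to Bundled (0 → 3). Not NE.
(Originals, Sports): Service A can switch to Licensed (-3 → 2). Not NE.
(Originals, News): Service A can switch to Licensed (2 → 3). Not NE.
(Originals, Bundled): Service A gets 4, best alternative 2; Service B gets 3, best alternative 0. No profitable deviation — NE.
(Licensed, Licensed): Service A can switch to Originals (-3 → 5). Not NE.
(Licensed, Sports): Service A gets 2, best alternative 1; Service B gets 4, best alternative 0. No profitable deviation — NE.
(Licensed, News): Service A can switch to News (3 → 4). Not NE.
(Licensed, Bundled): Service A can switch to Originals (2 → 4). Not NE.
(The remaining 8 profiles each have a profitable deviation by the same check.)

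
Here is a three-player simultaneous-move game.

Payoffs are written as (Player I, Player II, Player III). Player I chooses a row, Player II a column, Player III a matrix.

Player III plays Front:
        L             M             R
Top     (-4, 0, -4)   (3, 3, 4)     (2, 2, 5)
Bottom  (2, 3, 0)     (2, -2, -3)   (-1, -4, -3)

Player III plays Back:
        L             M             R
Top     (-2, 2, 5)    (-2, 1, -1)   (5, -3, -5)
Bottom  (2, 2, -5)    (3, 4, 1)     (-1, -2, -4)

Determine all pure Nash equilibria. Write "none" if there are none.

Pure-strategy Nash equilibria: (Top, M, Front); (Bottom, L, Front); (Bottom, M, Back)

(Top, L, Front): Player I can switch to Bottom (-4 → 2). Not NE.
(Top, L, Back): Player I can switch to Bottom (-2 → 2). Not NE.
(Top, M, Front): Player I gets 3, best alternative 2; Player II gets 3, best alternative 2; Player III gets 4, best alternative -1. No profitable deviation — NE.
(Top, M, Back): Player I can switch to Bottom (-2 → 3). Not NE.
(Top, R, Front): Player II can switch to M (2 → 3). Not NE.
(Top, R, Back): Player II can switch to L (-3 → 2). Not NE.
(Bottom, L, Front): Player I gets 2, best alternative -4; Player II gets 3, best alternative -2; Player III gets 0, best alternative -5. No profitable deviation — NE.
(Bottom, L, Back): Player II can switch to M (2 → 4). Not NE.
(Bottom, M, Front): Player I can switch to Top (2 → 3). Not NE.
(Bottom, M, Back): Player I gets 3, best alternative -2; Player II gets 4, best alternative 2; Player III gets 1, best alternative -3. No profitable deviation — NE.
(Bottom, R, Front): Player I can switch to Top (-1 → 2). Not NE.
(Bottom, R, Back): Player I can switch to Top (-1 → 5). Not NE.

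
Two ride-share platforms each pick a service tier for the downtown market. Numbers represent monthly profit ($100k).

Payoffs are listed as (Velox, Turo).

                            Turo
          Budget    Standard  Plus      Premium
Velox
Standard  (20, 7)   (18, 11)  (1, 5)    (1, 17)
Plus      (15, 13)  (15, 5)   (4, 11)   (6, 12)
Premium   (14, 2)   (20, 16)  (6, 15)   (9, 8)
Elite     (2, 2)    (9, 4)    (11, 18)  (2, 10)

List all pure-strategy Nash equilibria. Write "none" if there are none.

(Premium, Standard), (Elite, Plus)

Velox against Budget: payoffs 20, 15, 14, 2 → best response Standard.
Velox against Standard: payoffs 18, 15, 20, 9 → best response Premium.
Velox against Plus: payoffs 1, 4, 6, 11 → best response Elite.
Velox against Premium: payoffs 1, 6, 9, 2 → best response Premium.
Turo against Standard: payoffs 7, 11, 5, 17 → best response Premium.
Turo against Plus: payoffs 13, 5, 11, 12 → best response Budget.
Turo against Premium: payoffs 2, 16, 15, 8 → best response Standard.
Turo against Elite: payoffs 2, 4, 18, 10 → best response Plus.
Mutual best responses: (Premium, Standard); (Elite, Plus).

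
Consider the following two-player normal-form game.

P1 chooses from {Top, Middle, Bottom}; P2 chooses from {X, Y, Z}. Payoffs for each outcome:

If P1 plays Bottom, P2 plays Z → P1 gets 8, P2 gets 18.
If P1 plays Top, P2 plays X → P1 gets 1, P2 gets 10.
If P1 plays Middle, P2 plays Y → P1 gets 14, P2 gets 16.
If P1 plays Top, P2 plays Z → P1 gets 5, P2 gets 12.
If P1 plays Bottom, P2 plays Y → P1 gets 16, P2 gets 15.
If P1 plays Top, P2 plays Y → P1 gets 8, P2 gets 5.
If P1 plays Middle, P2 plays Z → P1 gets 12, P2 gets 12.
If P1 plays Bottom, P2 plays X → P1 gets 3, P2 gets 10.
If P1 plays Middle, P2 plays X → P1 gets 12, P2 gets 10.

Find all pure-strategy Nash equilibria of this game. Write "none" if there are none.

Check each profile: it is a Nash equilibrium iff no player can strictly gain by switching unilaterally.
(Top, X): P1 can switch to Middle (1 → 12). Not NE.
(Top, Y): P1 can switch to Middle (8 → 14). Not NE.
(Top, Z): P1 can switch to Middle (5 → 12). Not NE.
(Middle, X): P2 can switch to Y (10 → 16). Not NE.
(Middle, Y): P1 can switch to Bottom (14 → 16). Not NE.
(Middle, Z): P2 can switch to Y (12 → 16). Not NE.
(The remaining 3 profiles each have a profitable deviation by the same check.)

none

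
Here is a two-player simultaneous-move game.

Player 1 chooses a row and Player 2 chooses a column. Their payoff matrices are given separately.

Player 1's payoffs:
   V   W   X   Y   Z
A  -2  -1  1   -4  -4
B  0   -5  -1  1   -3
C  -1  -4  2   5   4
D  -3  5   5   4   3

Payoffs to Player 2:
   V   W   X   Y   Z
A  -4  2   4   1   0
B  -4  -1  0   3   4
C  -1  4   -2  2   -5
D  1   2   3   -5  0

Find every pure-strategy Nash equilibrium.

The unique pure-strategy Nash equilibrium is (D, X).

(A, V): Player 1 can switch to B (-2 → 0). Not NE.
(A, W): Player 1 can switch to D (-1 → 5). Not NE.
(A, X): Player 1 can switch to C (1 → 2). Not NE.
(A, Y): Player 1 can switch to B (-4 → 1). Not NE.
(A, Z): Player 1 can switch to B (-4 → -3). Not NE.
(B, V): Player 2 can switch to W (-4 → -1). Not NE.
(B, W): Player 1 can switch to A (-5 → -1). Not NE.
(B, X): Player 1 can switch to A (-1 → 1). Not NE.
(B, Y): Player 1 can switch to C (1 → 5). Not NE.
(B, Z): Player 1 can switch to C (-3 → 4). Not NE.
(D, X): Player 1 gets 5, best alternative 2; Player 2 gets 3, best alternative 2. No profitable deviation — NE.
(The remaining 9 profiles each have a profitable deviation by the same check.)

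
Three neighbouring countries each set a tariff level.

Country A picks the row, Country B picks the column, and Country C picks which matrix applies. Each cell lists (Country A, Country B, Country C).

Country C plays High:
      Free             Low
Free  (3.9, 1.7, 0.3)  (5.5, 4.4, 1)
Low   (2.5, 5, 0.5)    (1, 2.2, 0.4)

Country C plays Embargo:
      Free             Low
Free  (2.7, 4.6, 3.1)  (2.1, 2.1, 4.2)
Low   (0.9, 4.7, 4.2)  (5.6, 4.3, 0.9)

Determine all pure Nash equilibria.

The unique pure-strategy Nash equilibrium is (Free, Free, Embargo).

Mark each player's best response to every combination of opponents' strategies; a profile where every player is best-responding is a pure Nash equilibrium.
Country A against (Free, High): payoffs 3.9, 2.5 → best response Free.
Country A against (Free, Embargo): payoffs 2.7, 0.9 → best response Free.
Country A against (Low, High): payoffs 5.5, 1 → best response Free.
Country A against (Low, Embargo): payoffs 2.1, 5.6 → best response Low.
Country B against (Free, High): payoffs 1.7, 4.4 → best response Low.
Country B against (Free, Embargo): payoffs 4.6, 2.1 → best response Free.
Country B against (Low, High): payoffs 5, 2.2 → best response Free.
Country B against (Low, Embargo): payoffs 4.7, 4.3 → best response Free.
Country C against (Free, Free): payoffs 0.3, 3.1 → best response Embargo.
Country C against (Free, Low): payoffs 1, 4.2 → best response Embargo.
Country C against (Low, Free): payoffs 0.5, 4.2 → best response Embargo.
Country C against (Low, Low): payoffs 0.4, 0.9 → best response Embargo.
Mutual best responses: (Free, Free, Embargo).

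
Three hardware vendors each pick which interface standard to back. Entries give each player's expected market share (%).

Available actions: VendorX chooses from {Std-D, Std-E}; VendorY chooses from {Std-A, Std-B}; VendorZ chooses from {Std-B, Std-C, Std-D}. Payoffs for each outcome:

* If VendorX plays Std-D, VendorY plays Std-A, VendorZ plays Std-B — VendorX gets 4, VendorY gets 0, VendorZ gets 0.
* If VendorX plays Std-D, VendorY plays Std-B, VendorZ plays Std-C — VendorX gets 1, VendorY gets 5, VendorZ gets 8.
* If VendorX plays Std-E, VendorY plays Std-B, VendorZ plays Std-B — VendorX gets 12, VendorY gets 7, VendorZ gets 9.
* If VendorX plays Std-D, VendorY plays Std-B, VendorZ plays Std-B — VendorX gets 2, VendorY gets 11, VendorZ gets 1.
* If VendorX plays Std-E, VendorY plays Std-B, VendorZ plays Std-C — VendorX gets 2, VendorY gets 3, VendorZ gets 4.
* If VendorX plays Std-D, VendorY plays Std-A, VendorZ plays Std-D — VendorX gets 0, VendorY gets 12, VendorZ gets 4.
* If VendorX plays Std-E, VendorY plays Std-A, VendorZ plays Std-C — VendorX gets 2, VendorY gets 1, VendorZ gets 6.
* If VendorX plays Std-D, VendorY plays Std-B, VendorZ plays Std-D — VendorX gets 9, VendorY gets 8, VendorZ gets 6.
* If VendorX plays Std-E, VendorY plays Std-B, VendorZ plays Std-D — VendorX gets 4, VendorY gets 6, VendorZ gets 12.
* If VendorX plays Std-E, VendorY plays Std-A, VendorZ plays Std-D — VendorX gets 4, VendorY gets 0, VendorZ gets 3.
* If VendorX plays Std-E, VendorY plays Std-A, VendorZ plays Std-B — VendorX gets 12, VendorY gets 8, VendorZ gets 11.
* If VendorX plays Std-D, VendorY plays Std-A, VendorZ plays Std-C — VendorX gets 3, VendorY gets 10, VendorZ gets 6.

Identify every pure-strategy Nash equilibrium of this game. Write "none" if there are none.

(Std-D, Std-A, Std-C), (Std-E, Std-A, Std-B)

(Std-D, Std-A, Std-B): VendorX can switch to Std-E (4 → 12). Not NE.
(Std-D, Std-A, Std-C): VendorX gets 3, best alternative 2; VendorY gets 10, best alternative 5; VendorZ gets 6, best alternative 4. No profitable deviation — NE.
(Std-D, Std-A, Std-D): VendorX can switch to Std-E (0 → 4). Not NE.
(Std-D, Std-B, Std-B): VendorX can switch to Std-E (2 → 12). Not NE.
(Std-D, Std-B, Std-C): VendorX can switch to Std-E (1 → 2). Not NE.
(Std-D, Std-B, Std-D): VendorY can switch to Std-A (8 → 12). Not NE.
(Std-E, Std-A, Std-B): VendorX gets 12, best alternative 4; VendorY gets 8, best alternative 7; VendorZ gets 11, best alternative 6. No profitable deviation — NE.
(Std-E, Std-A, Std-C): VendorX can switch to Std-D (2 → 3). Not NE.
(Std-E, Std-A, Std-D): VendorY can switch to Std-B (0 → 6). Not NE.
(Std-E, Std-B, Std-B): VendorY can switch to Std-A (7 → 8). Not NE.
(Std-E, Std-B, Std-C): VendorZ can switch to Std-B (4 → 9). Not NE.
(Std-E, Std-B, Std-D): VendorX can switch to Std-D (4 → 9). Not NE.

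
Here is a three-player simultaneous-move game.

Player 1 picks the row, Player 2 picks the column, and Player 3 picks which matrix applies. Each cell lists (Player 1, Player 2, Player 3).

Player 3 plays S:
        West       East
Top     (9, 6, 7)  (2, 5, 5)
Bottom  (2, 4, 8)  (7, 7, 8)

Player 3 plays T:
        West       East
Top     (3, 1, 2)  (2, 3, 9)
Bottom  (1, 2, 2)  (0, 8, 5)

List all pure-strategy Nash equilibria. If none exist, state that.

Pure-strategy Nash equilibria: (Top, West, S); (Top, East, T); (Bottom, East, S)

Player 1 against (West, S): payoffs 9, 2 → best response Top.
Player 1 against (West, T): payoffs 3, 1 → best response Top.
Player 1 against (East, S): payoffs 2, 7 → best response Bottom.
Player 1 against (East, T): payoffs 2, 0 → best response Top.
Player 2 against (Top, S): payoffs 6, 5 → best response West.
Player 2 against (Top, T): payoffs 1, 3 → best response East.
Player 2 against (Bottom, S): payoffs 4, 7 → best response East.
Player 2 against (Bottom, T): payoffs 2, 8 → best response East.
Player 3 against (Top, West): payoffs 7, 2 → best response S.
Player 3 against (Top, East): payoffs 5, 9 → best response T.
Player 3 against (Bottom, West): payoffs 8, 2 → best response S.
Player 3 against (Bottom, East): payoffs 8, 5 → best response S.
Mutual best responses: (Top, West, S); (Top, East, T); (Bottom, East, S).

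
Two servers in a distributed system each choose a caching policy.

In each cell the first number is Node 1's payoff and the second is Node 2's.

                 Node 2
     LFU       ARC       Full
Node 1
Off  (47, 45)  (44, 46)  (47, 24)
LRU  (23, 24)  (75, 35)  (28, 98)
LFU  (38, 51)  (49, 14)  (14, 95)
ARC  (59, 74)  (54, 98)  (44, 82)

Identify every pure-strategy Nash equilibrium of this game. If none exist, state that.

This game has no pure Nash equilibrium.

For each strategy profile, look for a profitable unilateral deviation.
(Off, LFU): Node 1 can switch to ARC (47 → 59). Not NE.
(Off, ARC): Node 1 can switch to LRU (44 → 75). Not NE.
(Off, Full): Node 2 can switch to LFU (24 → 45). Not NE.
(LRU, LFU): Node 1 can switch to Off (23 → 47). Not NE.
(LRU, ARC): Node 2 can switch to Full (35 → 98). Not NE.
(LRU, Full): Node 1 can switch to Off (28 → 47). Not NE.
(LFU, LFU): Node 1 can switch to Off (38 → 47). Not NE.
(LFU, ARC): Node 1 can switch to LRU (49 → 75). Not NE.
(The remaining 4 profiles each have a profitable deviation by the same check.)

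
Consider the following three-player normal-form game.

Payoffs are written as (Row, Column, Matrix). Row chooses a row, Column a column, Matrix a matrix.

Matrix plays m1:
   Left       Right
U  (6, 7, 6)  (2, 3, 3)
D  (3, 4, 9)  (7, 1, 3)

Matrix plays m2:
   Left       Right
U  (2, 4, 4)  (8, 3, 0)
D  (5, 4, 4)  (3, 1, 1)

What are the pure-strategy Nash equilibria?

(U, Left, m1)

Row against (Left, m1): payoffs 6, 3 → best response U.
Row against (Left, m2): payoffs 2, 5 → best response D.
Row against (Right, m1): payoffs 2, 7 → best response D.
Row against (Right, m2): payoffs 8, 3 → best response U.
Column against (U, m1): payoffs 7, 3 → best response Left.
Column against (U, m2): payoffs 4, 3 → best response Left.
Column against (D, m1): payoffs 4, 1 → best response Left.
Column against (D, m2): payoffs 4, 1 → best response Left.
Matrix against (U, Left): payoffs 6, 4 → best response m1.
Matrix against (U, Right): payoffs 3, 0 → best response m1.
Matrix against (D, Left): payoffs 9, 4 → best response m1.
Matrix against (D, Right): payoffs 3, 1 → best response m1.
Mutual best responses: (U, Left, m1).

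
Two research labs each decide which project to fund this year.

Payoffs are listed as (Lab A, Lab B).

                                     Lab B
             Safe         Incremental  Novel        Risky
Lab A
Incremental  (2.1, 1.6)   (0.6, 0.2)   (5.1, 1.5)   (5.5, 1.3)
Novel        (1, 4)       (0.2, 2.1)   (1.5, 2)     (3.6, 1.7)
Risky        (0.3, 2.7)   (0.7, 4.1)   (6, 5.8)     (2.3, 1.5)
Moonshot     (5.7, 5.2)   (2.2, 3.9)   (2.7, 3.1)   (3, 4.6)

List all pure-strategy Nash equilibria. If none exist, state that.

(Incremental, Safe): Lab A can switch to Moonshot (2.1 → 5.7). Not NE.
(Incremental, Incremental): Lab A can switch to Risky (0.6 → 0.7). Not NE.
(Incremental, Novel): Lab A can switch to Risky (5.1 → 6). Not NE.
(Incremental, Risky): Lab B can switch to Safe (1.3 → 1.6). Not NE.
(Novel, Safe): Lab A can switch to Incremental (1 → 2.1). Not NE.
(Novel, Incremental): Lab A can switch to Incremental (0.2 → 0.6). Not NE.
(Risky, Novel): Lab A gets 6, best alternative 5.1; Lab B gets 5.8, best alternative 4.1. No profitable deviation — NE.
(Moonshot, Safe): Lab A gets 5.7, best alternative 2.1; Lab B gets 5.2, best alternative 4.6. No profitable deviation — NE.
(The remaining 8 profiles each have a profitable deviation by the same check.)

The pure Nash equilibria are (Risky, Novel) and (Moonshot, Safe).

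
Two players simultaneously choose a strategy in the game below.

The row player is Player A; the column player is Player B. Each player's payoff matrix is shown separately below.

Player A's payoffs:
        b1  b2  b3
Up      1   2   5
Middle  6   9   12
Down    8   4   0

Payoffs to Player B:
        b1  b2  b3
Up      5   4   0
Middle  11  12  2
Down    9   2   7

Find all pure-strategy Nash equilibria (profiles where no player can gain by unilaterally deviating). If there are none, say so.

Player A against b1: payoffs 1, 6, 8 → best response Down.
Player A against b2: payoffs 2, 9, 4 → best response Middle.
Player A against b3: payoffs 5, 12, 0 → best response Middle.
Player B against Up: payoffs 5, 4, 0 → best response b1.
Player B against Middle: payoffs 11, 12, 2 → best response b2.
Player B against Down: payoffs 9, 2, 7 → best response b1.
Mutual best responses: (Middle, b2); (Down, b1).

(Middle, b2) and (Down, b1)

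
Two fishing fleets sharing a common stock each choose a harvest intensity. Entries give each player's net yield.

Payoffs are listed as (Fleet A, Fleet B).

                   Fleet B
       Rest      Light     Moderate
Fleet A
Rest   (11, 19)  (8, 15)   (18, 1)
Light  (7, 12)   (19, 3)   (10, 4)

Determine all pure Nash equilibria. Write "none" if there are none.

Pure NE: (Rest, Rest)

(Rest, Rest): Fleet A gets 11, best alternative 7; Fleet B gets 19, best alternative 15. No profitable deviation — NE.
(Rest, Light): Fleet A can switch to Light (8 → 19). Not NE.
(Rest, Moderate): Fleet B can switch to Rest (1 → 19). Not NE.
(Light, Rest): Fleet A can switch to Rest (7 → 11). Not NE.
(Light, Light): Fleet B can switch to Rest (3 → 12). Not NE.
(Light, Moderate): Fleet A can switch to Rest (10 → 18). Not NE.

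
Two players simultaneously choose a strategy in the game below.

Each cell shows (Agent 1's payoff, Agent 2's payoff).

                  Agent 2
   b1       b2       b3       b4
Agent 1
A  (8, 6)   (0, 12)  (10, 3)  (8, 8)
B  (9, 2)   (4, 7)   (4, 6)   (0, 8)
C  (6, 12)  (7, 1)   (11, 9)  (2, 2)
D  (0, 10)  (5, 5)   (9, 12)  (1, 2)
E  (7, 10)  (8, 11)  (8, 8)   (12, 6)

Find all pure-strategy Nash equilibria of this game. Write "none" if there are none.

For each strategy profile, look for a profitable unilateral deviation.
(A, b1): Agent 1 can switch to B (8 → 9). Not NE.
(A, b2): Agent 1 can switch to B (0 → 4). Not NE.
(A, b3): Agent 1 can switch to C (10 → 11). Not NE.
(A, b4): Agent 1 can switch to E (8 → 12). Not NE.
(B, b1): Agent 2 can switch to b2 (2 → 7). Not NE.
(B, b2): Agent 1 can switch to C (4 → 7). Not NE.
(B, b3): Agent 1 can switch to A (4 → 10). Not NE.
(B, b4): Agent 1 can switch to A (0 → 8). Not NE.
(C, b1): Agent 1 can switch to A (6 → 8). Not NE.
(C, b2): Agent 1 can switch to E (7 → 8). Not NE.
(C, b3): Agent 2 can switch to b1 (9 → 12). Not NE.
(C, b4): Agent 1 can switch to A (2 → 8). Not NE.
(E, b2): Agent 1 gets 8, best alternative 7; Agent 2 gets 11, best alternative 10. No profitable deviation — NE.
(The remaining 7 profiles each have a profitable deviation by the same check.)

The unique pure-strategy Nash equilibrium is (E, b2).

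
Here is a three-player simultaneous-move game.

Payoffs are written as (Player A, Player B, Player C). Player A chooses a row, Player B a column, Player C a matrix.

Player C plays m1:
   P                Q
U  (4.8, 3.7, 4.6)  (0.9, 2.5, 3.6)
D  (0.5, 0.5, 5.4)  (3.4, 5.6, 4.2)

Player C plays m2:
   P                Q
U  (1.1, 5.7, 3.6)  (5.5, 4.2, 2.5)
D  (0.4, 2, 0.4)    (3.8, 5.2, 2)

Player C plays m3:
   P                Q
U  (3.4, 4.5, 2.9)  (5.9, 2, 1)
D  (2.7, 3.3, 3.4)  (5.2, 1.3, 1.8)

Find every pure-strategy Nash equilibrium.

Mark each player's best response to every combination of opponents' strategies; a profile where every player is best-responding is a pure Nash equilibrium.
Player A against (P, m1): payoffs 4.8, 0.5 → best response U.
Player A against (P, m2): payoffs 1.1, 0.4 → best response U.
Player A against (P, m3): payoffs 3.4, 2.7 → best response U.
Player A against (Q, m1): payoffs 0.9, 3.4 → best response D.
Player A against (Q, m2): payoffs 5.5, 3.8 → best response U.
Player A against (Q, m3): payoffs 5.9, 5.2 → best response U.
Player B against (U, m1): payoffs 3.7, 2.5 → best response P.
Player B against (U, m2): payoffs 5.7, 4.2 → best response P.
Player B against (U, m3): payoffs 4.5, 2 → best response P.
Player B against (D, m1): payoffs 0.5, 5.6 → best response Q.
Player B against (D, m2): payoffs 2, 5.2 → best response Q.
Player B against (D, m3): payoffs 3.3, 1.3 → best response P.
Player C against (U, P): payoffs 4.6, 3.6, 2.9 → best response m1.
Player C against (U, Q): payoffs 3.6, 2.5, 1 → best response m1.
Player C against (D, P): payoffs 5.4, 0.4, 3.4 → best response m1.
Player C against (D, Q): payoffs 4.2, 2, 1.8 → best response m1.
Mutual best responses: (U, P, m1); (D, Q, m1).

(U, P, m1), (D, Q, m1)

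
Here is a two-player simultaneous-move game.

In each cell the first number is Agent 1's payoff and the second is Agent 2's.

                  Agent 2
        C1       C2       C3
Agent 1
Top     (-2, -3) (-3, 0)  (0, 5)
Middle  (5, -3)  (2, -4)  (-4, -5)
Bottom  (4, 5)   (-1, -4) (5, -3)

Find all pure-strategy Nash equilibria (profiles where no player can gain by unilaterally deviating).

The unique pure-strategy Nash equilibrium is (Middle, C1).

Agent 1 against C1: payoffs -2, 5, 4 → best response Middle.
Agent 1 against C2: payoffs -3, 2, -1 → best response Middle.
Agent 1 against C3: payoffs 0, -4, 5 → best response Bottom.
Agent 2 against Top: payoffs -3, 0, 5 → best response C3.
Agent 2 against Middle: payoffs -3, -4, -5 → best response C1.
Agent 2 against Bottom: payoffs 5, -4, -3 → best response C1.
Mutual best responses: (Middle, C1).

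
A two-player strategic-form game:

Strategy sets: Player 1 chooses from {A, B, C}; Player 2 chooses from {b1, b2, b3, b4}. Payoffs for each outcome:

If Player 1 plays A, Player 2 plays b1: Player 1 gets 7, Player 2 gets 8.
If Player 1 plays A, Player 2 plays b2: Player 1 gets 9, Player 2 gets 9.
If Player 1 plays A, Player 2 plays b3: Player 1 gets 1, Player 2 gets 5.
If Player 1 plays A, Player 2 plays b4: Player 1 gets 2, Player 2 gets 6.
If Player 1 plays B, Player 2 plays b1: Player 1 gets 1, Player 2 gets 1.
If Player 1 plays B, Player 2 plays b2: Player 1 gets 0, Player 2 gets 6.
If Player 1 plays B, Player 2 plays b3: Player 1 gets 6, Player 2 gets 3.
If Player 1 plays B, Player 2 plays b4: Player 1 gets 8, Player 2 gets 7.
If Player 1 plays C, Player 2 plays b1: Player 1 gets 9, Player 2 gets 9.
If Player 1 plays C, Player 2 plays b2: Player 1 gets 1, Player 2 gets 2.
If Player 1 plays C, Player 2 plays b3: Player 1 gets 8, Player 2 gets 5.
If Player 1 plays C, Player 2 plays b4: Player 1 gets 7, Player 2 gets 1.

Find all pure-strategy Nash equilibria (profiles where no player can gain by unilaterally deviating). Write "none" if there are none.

(A, b2) and (B, b4) and (C, b1)

Mark each player's best response to every combination of opponents' strategies; a profile where every player is best-responding is a pure Nash equilibrium.
Player 1 against b1: payoffs 7, 1, 9 → best response C.
Player 1 against b2: payoffs 9, 0, 1 → best response A.
Player 1 against b3: payoffs 1, 6, 8 → best response C.
Player 1 against b4: payoffs 2, 8, 7 → best response B.
Player 2 against A: payoffs 8, 9, 5, 6 → best response b2.
Player 2 against B: payoffs 1, 6, 3, 7 → best response b4.
Player 2 against C: payoffs 9, 2, 5, 1 → best response b1.
Mutual best responses: (A, b2); (B, b4); (C, b1).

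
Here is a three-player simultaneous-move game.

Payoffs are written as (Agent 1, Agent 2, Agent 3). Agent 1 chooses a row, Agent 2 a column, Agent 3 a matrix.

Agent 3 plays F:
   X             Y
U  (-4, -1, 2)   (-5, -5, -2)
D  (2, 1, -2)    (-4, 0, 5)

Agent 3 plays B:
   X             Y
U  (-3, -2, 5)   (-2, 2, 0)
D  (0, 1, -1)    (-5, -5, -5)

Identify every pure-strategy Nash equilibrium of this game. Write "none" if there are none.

Pure-strategy Nash equilibria: (U, Y, B), (D, X, B)

Agent 1 against (X, F): payoffs -4, 2 → best response D.
Agent 1 against (X, B): payoffs -3, 0 → best response D.
Agent 1 against (Y, F): payoffs -5, -4 → best response D.
Agent 1 against (Y, B): payoffs -2, -5 → best response U.
Agent 2 against (U, F): payoffs -1, -5 → best response X.
Agent 2 against (U, B): payoffs -2, 2 → best response Y.
Agent 2 against (D, F): payoffs 1, 0 → best response X.
Agent 2 against (D, B): payoffs 1, -5 → best response X.
Agent 3 against (U, X): payoffs 2, 5 → best response B.
Agent 3 against (U, Y): payoffs -2, 0 → best response B.
Agent 3 against (D, X): payoffs -2, -1 → best response B.
Agent 3 against (D, Y): payoffs 5, -5 → best response F.
Mutual best responses: (U, Y, B); (D, X, B).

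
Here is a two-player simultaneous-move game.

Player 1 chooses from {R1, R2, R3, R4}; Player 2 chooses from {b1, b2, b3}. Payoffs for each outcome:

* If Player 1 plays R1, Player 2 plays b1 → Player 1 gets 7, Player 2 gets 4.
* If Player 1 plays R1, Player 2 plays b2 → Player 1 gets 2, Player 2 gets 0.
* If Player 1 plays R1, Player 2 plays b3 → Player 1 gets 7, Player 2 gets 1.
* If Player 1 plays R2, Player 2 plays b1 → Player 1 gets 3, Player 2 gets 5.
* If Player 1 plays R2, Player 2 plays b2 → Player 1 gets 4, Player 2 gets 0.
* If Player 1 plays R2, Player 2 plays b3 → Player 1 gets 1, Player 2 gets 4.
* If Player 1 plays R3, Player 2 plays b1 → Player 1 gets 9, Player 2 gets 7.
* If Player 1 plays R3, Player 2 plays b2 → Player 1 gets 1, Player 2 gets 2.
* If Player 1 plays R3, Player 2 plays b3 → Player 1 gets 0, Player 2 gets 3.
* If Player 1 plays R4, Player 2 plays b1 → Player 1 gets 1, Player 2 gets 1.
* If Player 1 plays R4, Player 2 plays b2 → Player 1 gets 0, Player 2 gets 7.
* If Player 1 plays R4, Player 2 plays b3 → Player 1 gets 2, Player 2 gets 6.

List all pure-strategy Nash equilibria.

Player 1 against b1: payoffs 7, 3, 9, 1 → best response R3.
Player 1 against b2: payoffs 2, 4, 1, 0 → best response R2.
Player 1 against b3: payoffs 7, 1, 0, 2 → best response R1.
Player 2 against R1: payoffs 4, 0, 1 → best response b1.
Player 2 against R2: payoffs 5, 0, 4 → best response b1.
Player 2 against R3: payoffs 7, 2, 3 → best response b1.
Player 2 against R4: payoffs 1, 7, 6 → best response b2.
Mutual best responses: (R3, b1).

The unique pure-strategy Nash equilibrium is (R3, b1).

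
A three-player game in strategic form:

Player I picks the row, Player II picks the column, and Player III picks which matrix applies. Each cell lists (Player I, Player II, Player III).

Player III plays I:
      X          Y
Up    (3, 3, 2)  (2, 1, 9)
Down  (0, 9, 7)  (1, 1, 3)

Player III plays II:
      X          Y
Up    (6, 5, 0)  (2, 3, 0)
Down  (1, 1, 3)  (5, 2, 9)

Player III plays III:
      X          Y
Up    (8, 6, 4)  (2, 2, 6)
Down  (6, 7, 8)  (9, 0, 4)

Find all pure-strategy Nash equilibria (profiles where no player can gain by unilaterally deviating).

The pure Nash equilibria are (Up, X, III) and (Down, Y, II).

(Up, X, I): Player III can switch to III (2 → 4). Not NE.
(Up, X, II): Player III can switch to I (0 → 2). Not NE.
(Up, X, III): Player I gets 8, best alternative 6; Player II gets 6, best alternative 2; Player III gets 4, best alternative 2. No profitable deviation — NE.
(Up, Y, I): Player II can switch to X (1 → 3). Not NE.
(Up, Y, II): Player I can switch to Down (2 → 5). Not NE.
(Up, Y, III): Player I can switch to Down (2 → 9). Not NE.
(Down, X, I): Player I can switch to Up (0 → 3). Not NE.
(Down, X, II): Player I can switch to Up (1 → 6). Not NE.
(Down, X, III): Player I can switch to Up (6 → 8). Not NE.
(Down, Y, I): Player I can switch to Up (1 → 2). Not NE.
(Down, Y, II): Player I gets 5, best alternative 2; Player II gets 2, best alternative 1; Player III gets 9, best alternative 4. No profitable deviation — NE.
(Down, Y, III): Player II can switch to X (0 → 7). Not NE.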